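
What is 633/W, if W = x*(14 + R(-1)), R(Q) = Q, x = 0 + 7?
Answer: 633/91 ≈ 6.9560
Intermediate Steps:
x = 7
W = 91 (W = 7*(14 - 1) = 7*13 = 91)
633/W = 633/91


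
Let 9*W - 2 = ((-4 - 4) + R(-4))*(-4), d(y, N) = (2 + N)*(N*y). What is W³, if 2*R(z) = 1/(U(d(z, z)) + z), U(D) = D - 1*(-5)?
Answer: 43614208/804357 ≈ 54.222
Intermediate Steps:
d(y, N) = N*y*(2 + N)
U(D) = 5 + D (U(D) = D + 5 = 5 + D)
R(z) = 1/(2*(5 + z + z²*(2 + z))) (R(z) = 1/(2*((5 + z*z*(2 + z)) + z)) = 1/(2*((5 + z²*(2 + z)) + z)) = 1/(2*(5 + z + z²*(2 + z))))
W = 352/93 (W = 2/9 + (((-4 - 4) + 1/(2*(5 - 4 + (-4)²*(2 - 4))))*(-4))/9 = 2/9 + ((-8 + 1/(2*(5 - 4 + 16*(-2))))*(-4))/9 = 2/9 + ((-8 + 1/(2*(5 - 4 - 32)))*(-4))/9 = 2/9 + ((-8 + (½)/(-31))*(-4))/9 = 2/9 + ((-8 + (½)*(-1/31))*(-4))/9 = 2/9 + ((-8 - 1/62)*(-4))/9 = 2/9 + (-497/62*(-4))/9 = 2/9 + (⅑)*(994/31) = 2/9 + 994/279 = 352/93 ≈ 3.7849)
W³ = (352/93)³ = 43614208/804357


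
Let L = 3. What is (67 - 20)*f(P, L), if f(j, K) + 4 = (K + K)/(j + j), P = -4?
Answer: -893/4 ≈ -223.25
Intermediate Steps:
f(j, K) = -4 + K/j (f(j, K) = -4 + (K + K)/(j + j) = -4 + (2*K)/((2*j)) = -4 + (2*K)*(1/(2*j)) = -4 + K/j)
(67 - 20)*f(P, L) = (67 - 20)*(-4 + 3/(-4)) = 47*(-4 + 3*(-¼)) = 47*(-4 - ¾) = 47*(-19/4) = -893/4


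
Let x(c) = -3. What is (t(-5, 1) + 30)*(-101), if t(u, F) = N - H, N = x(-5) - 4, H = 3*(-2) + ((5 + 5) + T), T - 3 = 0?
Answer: -1616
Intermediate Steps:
T = 3 (T = 3 + 0 = 3)
H = 7 (H = 3*(-2) + ((5 + 5) + 3) = -6 + (10 + 3) = -6 + 13 = 7)
N = -7 (N = -3 - 4 = -7)
t(u, F) = -14 (t(u, F) = -7 - 1*7 = -7 - 7 = -14)
(t(-5, 1) + 30)*(-101) = (-14 + 30)*(-101) = 16*(-101) = -1616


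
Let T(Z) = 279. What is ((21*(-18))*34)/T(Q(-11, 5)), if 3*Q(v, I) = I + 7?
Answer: -1428/31 ≈ -46.065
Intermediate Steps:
Q(v, I) = 7/3 + I/3 (Q(v, I) = (I + 7)/3 = (7 + I)/3 = 7/3 + I/3)
((21*(-18))*34)/T(Q(-11, 5)) = ((21*(-18))*34)/279 = -378*34*(1/279) = -12852*1/279 = -1428/31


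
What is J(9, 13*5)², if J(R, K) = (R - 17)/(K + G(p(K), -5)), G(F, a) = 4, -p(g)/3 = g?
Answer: 64/4761 ≈ 0.013443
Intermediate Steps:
p(g) = -3*g
J(R, K) = (-17 + R)/(4 + K) (J(R, K) = (R - 17)/(K + 4) = (-17 + R)/(4 + K))
J(9, 13*5)² = ((-17 + 9)/(4 + 13*5))² = (-8/(4 + 65))² = (-8/69)² = 64/4761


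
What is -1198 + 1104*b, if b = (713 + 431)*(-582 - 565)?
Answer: -1448634670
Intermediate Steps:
b = -1312168 (b = 1144*(-1147) = -1312168)
-1198 + 1104*b = -1198 + 1104*(-1312168) = -1198 - 1448633472 = -1448634670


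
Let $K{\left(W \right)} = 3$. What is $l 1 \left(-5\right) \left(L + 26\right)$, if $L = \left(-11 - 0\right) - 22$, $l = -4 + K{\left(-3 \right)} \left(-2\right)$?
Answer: $-350$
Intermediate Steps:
$l = -10$ ($l = -4 + 3 \left(-2\right) = -4 - 6 = -10$)
$L = -33$ ($L = \left(-11 + 0\right) - 22 = -11 - 22 = -33$)
$l 1 \left(-5\right) \left(L + 26\right) = - 10 \cdot 1 \left(-5\right) \left(-33 + 26\right) = \left(-10\right) \left(-5\right) \left(-7\right) = 50 \left(-7\right) = -350$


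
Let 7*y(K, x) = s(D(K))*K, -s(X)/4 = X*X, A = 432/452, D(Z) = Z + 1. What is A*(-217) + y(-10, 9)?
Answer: 202068/791 ≈ 255.46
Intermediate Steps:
D(Z) = 1 + Z
A = 108/113 (A = 432*(1/452) = 108/113 ≈ 0.95575)
s(X) = -4*X² (s(X) = -4*X*X = -4*X²)
y(K, x) = -4*K*(1 + K)²/7 (y(K, x) = ((-4*(1 + K)²)*K)/7 = (-4*K*(1 + K)²)/7 = -4*K*(1 + K)²/7)
A*(-217) + y(-10, 9) = (108/113)*(-217) - 4/7*(-10)*(1 - 10)² = -23436/113 - 4/7*(-10)*(-9)² = -23436/113 - 4/7*(-10)*81 = -23436/113 + 3240/7 = 202068/791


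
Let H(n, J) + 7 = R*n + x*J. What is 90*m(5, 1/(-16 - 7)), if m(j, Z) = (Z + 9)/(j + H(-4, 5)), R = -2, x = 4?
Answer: 9270/299 ≈ 31.003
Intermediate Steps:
H(n, J) = -7 - 2*n + 4*J (H(n, J) = -7 + (-2*n + 4*J) = -7 - 2*n + 4*J)
m(j, Z) = (9 + Z)/(21 + j) (m(j, Z) = (Z + 9)/(j + (-7 - 2*(-4) + 4*5)) = (9 + Z)/(j + (-7 + 8 + 20)) = (9 + Z)/(j + 21) = (9 + Z)/(21 + j))
90*m(5, 1/(-16 - 7)) = 90*((9 + 1/(-16 - 7))/(21 + 5)) = 90*((9 + 1/(-23))/26) = 90*((9 - 1/23)/26) = 90*((1/26)*(206/23)) = 90*(103/299) = 9270/299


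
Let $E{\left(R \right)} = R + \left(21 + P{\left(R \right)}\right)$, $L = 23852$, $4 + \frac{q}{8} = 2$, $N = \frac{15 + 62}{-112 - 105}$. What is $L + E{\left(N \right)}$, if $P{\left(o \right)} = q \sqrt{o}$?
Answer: $\frac{740052}{31} - \frac{16 i \sqrt{341}}{31} \approx 23873.0 - 9.5309 i$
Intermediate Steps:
$N = - \frac{11}{31}$ ($N = \frac{77}{-217} = 77 \left(- \frac{1}{217}\right) = - \frac{11}{31} \approx -0.35484$)
$q = -16$ ($q = -32 + 8 \cdot 2 = -32 + 16 = -16$)
$P{\left(o \right)} = - 16 \sqrt{o}$
$E{\left(R \right)} = 21 + R - 16 \sqrt{R}$ ($E{\left(R \right)} = R - \left(-21 + 16 \sqrt{R}\right) = 21 + R - 16 \sqrt{R}$)
$L + E{\left(N \right)} = 23852 - \left(- \frac{640}{31} + \frac{16 i \sqrt{341}}{31}\right) = 23852 + \left(\frac{640}{31} - \frac{16 i \sqrt{341}}{31}\right) = \frac{740052}{31} - \frac{16 i \sqrt{341}}{31}$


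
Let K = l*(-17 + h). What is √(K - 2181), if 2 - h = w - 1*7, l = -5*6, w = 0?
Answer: I*√1941 ≈ 44.057*I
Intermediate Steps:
l = -30
h = 9 (h = 2 - (0 - 1*7) = 2 - (0 - 7) = 2 - 1*(-7) = 2 + 7 = 9)
K = 240 (K = -30*(-17 + 9) = -30*(-8) = 240)
√(K - 2181) = √(240 - 2181) = √(-1941) = I*√1941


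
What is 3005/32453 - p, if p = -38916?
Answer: 1262943953/32453 ≈ 38916.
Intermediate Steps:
3005/32453 - p = 3005/32453 - 1*(-38916) = 3005*(1/32453) + 38916 = 3005/32453 + 38916 = 1262943953/32453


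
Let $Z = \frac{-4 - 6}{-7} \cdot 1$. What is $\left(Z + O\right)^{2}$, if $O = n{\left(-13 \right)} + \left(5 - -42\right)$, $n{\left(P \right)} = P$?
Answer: $\frac{61504}{49} \approx 1255.2$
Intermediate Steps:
$Z = \frac{10}{7}$ ($Z = - \frac{-4 - 6}{7} \cdot 1 = \left(- \frac{1}{7}\right) \left(-10\right) 1 = \frac{10}{7} \cdot 1 = \frac{10}{7} \approx 1.4286$)
$O = 34$ ($O = -13 + \left(5 - -42\right) = -13 + \left(5 + 42\right) = -13 + 47 = 34$)
$\left(Z + O\right)^{2} = \left(\frac{10}{7} + 34\right)^{2} = \left(\frac{248}{7}\right)^{2} = \frac{61504}{49}$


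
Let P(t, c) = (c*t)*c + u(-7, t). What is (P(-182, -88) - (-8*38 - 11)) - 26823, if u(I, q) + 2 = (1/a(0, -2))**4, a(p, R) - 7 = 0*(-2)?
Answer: -3447639117/2401 ≈ -1.4359e+6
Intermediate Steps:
a(p, R) = 7 (a(p, R) = 7 + 0*(-2) = 7 + 0 = 7)
u(I, q) = -4801/2401 (u(I, q) = -2 + (1/7)**4 = -2 + 1/2401 = -4801/2401)
P(t, c) = -4801/2401 + t*c**2 (P(t, c) = (c*t)*c - 4801/2401 = t*c**2 - 4801/2401 = -4801/2401 + t*c**2)
(P(-182, -88) - (-8*38 - 11)) - 26823 = ((-4801/2401 - 182*(-88)**2) - (-8*38 - 11)) - 26823 = ((-4801/2401 - 182*7744) - (-304 - 11)) - 26823 = ((-4801/2401 - 1409408) - 1*(-315)) - 26823 = (-3383993409/2401 + 315) - 26823 = -3383237094/2401 - 26823 = -3447639117/2401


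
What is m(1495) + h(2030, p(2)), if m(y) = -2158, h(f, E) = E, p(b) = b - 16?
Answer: -2172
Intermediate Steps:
p(b) = -16 + b
m(1495) + h(2030, p(2)) = -2158 + (-16 + 2) = -2158 - 14 = -2172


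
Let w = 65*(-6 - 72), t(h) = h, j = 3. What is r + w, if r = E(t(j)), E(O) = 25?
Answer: -5045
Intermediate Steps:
w = -5070 (w = 65*(-78) = -5070)
r = 25
r + w = 25 - 5070 = -5045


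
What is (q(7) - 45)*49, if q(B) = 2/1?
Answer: -2107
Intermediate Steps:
q(B) = 2 (q(B) = 2*1 = 2)
(q(7) - 45)*49 = (2 - 45)*49 = -43*49 = -2107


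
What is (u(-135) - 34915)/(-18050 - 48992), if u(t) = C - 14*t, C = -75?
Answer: 16550/33521 ≈ 0.49372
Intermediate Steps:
u(t) = -75 - 14*t
(u(-135) - 34915)/(-18050 - 48992) = ((-75 - 14*(-135)) - 34915)/(-18050 - 48992) = ((-75 + 1890) - 34915)/(-67042) = (1815 - 34915)*(-1/67042) = -33100*(-1/67042) = 16550/33521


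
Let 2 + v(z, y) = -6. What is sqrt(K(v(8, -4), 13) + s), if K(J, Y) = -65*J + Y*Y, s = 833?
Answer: sqrt(1522) ≈ 39.013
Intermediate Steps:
v(z, y) = -8 (v(z, y) = -2 - 6 = -8)
K(J, Y) = Y**2 - 65*J (K(J, Y) = -65*J + Y**2 = Y**2 - 65*J)
sqrt(K(v(8, -4), 13) + s) = sqrt((13**2 - 65*(-8)) + 833) = sqrt((169 + 520) + 833) = sqrt(689 + 833) = sqrt(1522)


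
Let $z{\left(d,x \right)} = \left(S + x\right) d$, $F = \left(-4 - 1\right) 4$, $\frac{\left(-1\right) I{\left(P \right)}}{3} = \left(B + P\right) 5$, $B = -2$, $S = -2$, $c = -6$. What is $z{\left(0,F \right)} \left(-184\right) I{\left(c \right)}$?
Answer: $0$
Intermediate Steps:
$I{\left(P \right)} = 30 - 15 P$ ($I{\left(P \right)} = - 3 \left(-2 + P\right) 5 = - 3 \left(-10 + 5 P\right) = 30 - 15 P$)
$F = -20$ ($F = \left(-5\right) 4 = -20$)
$z{\left(d,x \right)} = d \left(-2 + x\right)$ ($z{\left(d,x \right)} = \left(-2 + x\right) d = d \left(-2 + x\right)$)
$z{\left(0,F \right)} \left(-184\right) I{\left(c \right)} = 0 \left(-2 - 20\right) \left(-184\right) \left(30 - -90\right) = 0 \left(-22\right) \left(-184\right) \left(30 + 90\right) = 0 \left(-184\right) 120 = 0 \cdot 120 = 0$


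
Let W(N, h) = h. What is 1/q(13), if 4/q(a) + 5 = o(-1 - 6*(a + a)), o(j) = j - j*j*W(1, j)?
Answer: 3869731/4 ≈ 9.6743e+5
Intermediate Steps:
o(j) = j - j³ (o(j) = j - j*j*j = j - j²*j = j - j³)
q(a) = 4/(-6 - (-1 - 12*a)³ - 12*a) (q(a) = 4/(-5 + ((-1 - 6*(a + a)) - (-1 - 6*(a + a))³)) = 4/(-5 + ((-1 - 6*2*a) - (-1 - 6*2*a)³)) = 4/(-5 + ((-1 - 12*a) - (-1 - 12*a)³)) = 4/(-5 + (-1 - (-1 - 12*a)³ - 12*a)) = 4/(-6 - (-1 - 12*a)³ - 12*a))
1/q(13) = 1/(4/(-5 + (1 + 12*13)*(-1 + (1 + 12*13)²))) = 1/(4/(-5 + (1 + 156)*(-1 + (1 + 156)²))) = 1/(4/(-5 + 157*(-1 + 157²))) = 1/(4/(-5 + 157*(-1 + 24649))) = 1/(4/(-5 + 157*24648)) = 1/(4/(-5 + 3869736)) = 1/(4/3869731) = 3869731/4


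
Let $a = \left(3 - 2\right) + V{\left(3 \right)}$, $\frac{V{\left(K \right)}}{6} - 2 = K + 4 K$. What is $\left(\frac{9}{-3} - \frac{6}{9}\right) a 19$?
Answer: $- \frac{21527}{3} \approx -7175.7$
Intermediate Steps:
$V{\left(K \right)} = 12 + 30 K$ ($V{\left(K \right)} = 12 + 6 \left(K + 4 K\right) = 12 + 6 \cdot 5 K = 12 + 30 K$)
$a = 103$ ($a = \left(3 - 2\right) + \left(12 + 30 \cdot 3\right) = 1 + \left(12 + 90\right) = 1 + 102 = 103$)
$\left(\frac{9}{-3} - \frac{6}{9}\right) a 19 = \left(\frac{9}{-3} - \frac{6}{9}\right) 103 \cdot 19 = \left(9 \left(- \frac{1}{3}\right) - \frac{2}{3}\right) 103 \cdot 19 = \left(-3 - \frac{2}{3}\right) 103 \cdot 19 = \left(- \frac{11}{3}\right) 103 \cdot 19 = \left(- \frac{1133}{3}\right) 19 = - \frac{21527}{3}$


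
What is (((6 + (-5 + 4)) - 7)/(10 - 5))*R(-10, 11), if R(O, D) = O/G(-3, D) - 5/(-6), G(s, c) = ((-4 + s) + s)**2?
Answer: -22/75 ≈ -0.29333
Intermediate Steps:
G(s, c) = (-4 + 2*s)**2
R(O, D) = 5/6 + O/100 (R(O, D) = O/((4*(-2 - 3)**2)) - 5/(-6) = O/((4*(-5)**2)) - 5*(-1/6) = O/((4*25)) + 5/6 = O/100 + 5/6 = 5/6 + O/100)
(((6 + (-5 + 4)) - 7)/(10 - 5))*R(-10, 11) = (((6 + (-5 + 4)) - 7)/(10 - 5))*(5/6 + (1/100)*(-10)) = (((6 - 1) - 7)/5)*(5/6 - 1/10) = ((5 - 7)*(1/5))*(11/15) = -2*1/5*(11/15) = -2/5*11/15 = -22/75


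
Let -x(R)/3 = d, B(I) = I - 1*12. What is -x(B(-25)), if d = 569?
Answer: 1707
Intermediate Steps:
B(I) = -12 + I (B(I) = I - 12 = -12 + I)
x(R) = -1707 (x(R) = -3*569 = -1707)
-x(B(-25)) = -1*(-1707) = 1707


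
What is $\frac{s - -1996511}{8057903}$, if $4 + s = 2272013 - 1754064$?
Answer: $\frac{359208}{1151129} \approx 0.31205$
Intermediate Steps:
$s = 517945$ ($s = -4 + \left(2272013 - 1754064\right) = -4 + 517949 = 517945$)
$\frac{s - -1996511}{8057903} = \frac{517945 - -1996511}{8057903} = \left(517945 + 1996511\right) \frac{1}{8057903} = 2514456 \cdot \frac{1}{8057903} = \frac{359208}{1151129}$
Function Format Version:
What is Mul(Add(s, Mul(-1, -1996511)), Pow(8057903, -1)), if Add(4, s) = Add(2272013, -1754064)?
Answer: Rational(359208, 1151129) ≈ 0.31205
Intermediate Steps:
s = 517945 (s = Add(-4, Add(2272013, -1754064)) = Add(-4, 517949) = 517945)
Mul(Add(s, Mul(-1, -1996511)), Pow(8057903, -1)) = Mul(Add(517945, Mul(-1, -1996511)), Pow(8057903, -1)) = Mul(Add(517945, 1996511), Rational(1, 8057903)) = Mul(2514456, Rational(1, 8057903)) = Rational(359208, 1151129)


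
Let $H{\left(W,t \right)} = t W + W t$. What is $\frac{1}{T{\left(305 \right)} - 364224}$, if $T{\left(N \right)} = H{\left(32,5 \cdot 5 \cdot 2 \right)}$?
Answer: $- \frac{1}{361024} \approx -2.7699 \cdot 10^{-6}$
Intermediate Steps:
$H{\left(W,t \right)} = 2 W t$ ($H{\left(W,t \right)} = W t + W t = 2 W t$)
$T{\left(N \right)} = 3200$ ($T{\left(N \right)} = 2 \cdot 32 \cdot 5 \cdot 5 \cdot 2 = 2 \cdot 32 \cdot 25 \cdot 2 = 2 \cdot 32 \cdot 50 = 3200$)
$\frac{1}{T{\left(305 \right)} - 364224} = \frac{1}{3200 - 364224} = \frac{1}{-361024} = - \frac{1}{361024}$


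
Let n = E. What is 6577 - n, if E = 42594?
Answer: -36017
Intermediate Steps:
n = 42594
6577 - n = 6577 - 1*42594 = 6577 - 42594 = -36017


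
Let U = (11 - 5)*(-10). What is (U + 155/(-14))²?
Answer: 990025/196 ≈ 5051.1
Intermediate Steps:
U = -60 (U = 6*(-10) = -60)
(U + 155/(-14))² = (-60 + 155/(-14))² = (-60 + 155*(-1/14))² = (-60 - 155/14)² = (-995/14)² = 990025/196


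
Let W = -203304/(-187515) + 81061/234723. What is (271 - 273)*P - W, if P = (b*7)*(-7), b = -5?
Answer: -2403313457473/4890453705 ≈ -491.43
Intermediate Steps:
W = 6991142023/4890453705 (W = -203304*(-1/187515) + 81061*(1/234723) = 67768/62505 + 81061/234723 = 6991142023/4890453705 ≈ 1.4295)
P = 245 (P = -5*7*(-7) = -35*(-7) = 245)
(271 - 273)*P - W = (271 - 273)*245 - 1*6991142023/4890453705 = -2*245 - 6991142023/4890453705 = -490 - 6991142023/4890453705 = -2403313457473/4890453705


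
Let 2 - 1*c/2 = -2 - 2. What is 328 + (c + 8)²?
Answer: 728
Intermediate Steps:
c = 12 (c = 4 - 2*(-2 - 2) = 4 - 2*(-4) = 4 + 8 = 12)
328 + (c + 8)² = 328 + (12 + 8)² = 328 + 20² = 328 + 400 = 728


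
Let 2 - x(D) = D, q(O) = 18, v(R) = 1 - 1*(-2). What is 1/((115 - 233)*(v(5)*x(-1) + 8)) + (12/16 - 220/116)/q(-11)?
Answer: -134443/2094264 ≈ -0.064196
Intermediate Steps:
v(R) = 3 (v(R) = 1 + 2 = 3)
x(D) = 2 - D
1/((115 - 233)*(v(5)*x(-1) + 8)) + (12/16 - 220/116)/q(-11) = 1/((115 - 233)*(3*(2 - 1*(-1)) + 8)) + (12/16 - 220/116)/18 = 1/((-118)*(3*(2 + 1) + 8)) + (12*(1/16) - 220*1/116)*(1/18) = -1/(118*(3*3 + 8)) + (¾ - 55/29)*(1/18) = -1/(118*(9 + 8)) - 133/116*1/18 = -1/118/17 - 133/2088 = -1/118*1/17 - 133/2088 = -1/2006 - 133/2088 = -134443/2094264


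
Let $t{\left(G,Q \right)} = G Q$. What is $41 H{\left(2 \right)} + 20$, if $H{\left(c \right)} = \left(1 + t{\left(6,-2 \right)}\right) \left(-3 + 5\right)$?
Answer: $-882$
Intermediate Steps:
$H{\left(c \right)} = -22$ ($H{\left(c \right)} = \left(1 + 6 \left(-2\right)\right) \left(-3 + 5\right) = \left(1 - 12\right) 2 = \left(-11\right) 2 = -22$)
$41 H{\left(2 \right)} + 20 = 41 \left(-22\right) + 20 = -902 + 20 = -882$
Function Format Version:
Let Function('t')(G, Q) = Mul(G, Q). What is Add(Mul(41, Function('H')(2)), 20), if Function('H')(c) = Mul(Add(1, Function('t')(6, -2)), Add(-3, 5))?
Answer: -882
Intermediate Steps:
Function('H')(c) = -22 (Function('H')(c) = Mul(Add(1, Mul(6, -2)), Add(-3, 5)) = Mul(Add(1, -12), 2) = Mul(-11, 2) = -22)
Add(Mul(41, Function('H')(2)), 20) = Add(Mul(41, -22), 20) = Add(-902, 20) = -882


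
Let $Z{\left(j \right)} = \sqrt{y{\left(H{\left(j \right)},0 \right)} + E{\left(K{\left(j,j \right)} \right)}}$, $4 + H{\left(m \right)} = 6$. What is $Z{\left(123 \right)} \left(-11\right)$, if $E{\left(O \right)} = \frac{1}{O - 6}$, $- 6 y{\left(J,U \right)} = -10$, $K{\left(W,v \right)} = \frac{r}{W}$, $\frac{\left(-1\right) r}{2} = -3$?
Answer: $- \frac{11 \sqrt{200751}}{366} \approx -13.466$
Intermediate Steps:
$r = 6$ ($r = \left(-2\right) \left(-3\right) = 6$)
$H{\left(m \right)} = 2$ ($H{\left(m \right)} = -4 + 6 = 2$)
$K{\left(W,v \right)} = \frac{6}{W}$
$y{\left(J,U \right)} = \frac{5}{3}$ ($y{\left(J,U \right)} = \left(- \frac{1}{6}\right) \left(-10\right) = \frac{5}{3}$)
$E{\left(O \right)} = \frac{1}{-6 + O}$
$Z{\left(j \right)} = \sqrt{\frac{5}{3} + \frac{1}{-6 + \frac{6}{j}}}$
$Z{\left(123 \right)} \left(-11\right) = \frac{\sqrt{6} \sqrt{\frac{-10 + 9 \cdot 123}{-1 + 123}}}{6} \left(-11\right) = \frac{\sqrt{6} \sqrt{\frac{-10 + 1107}{122}}}{6} \left(-11\right) = \frac{\sqrt{6} \sqrt{\frac{1}{122} \cdot 1097}}{6} \left(-11\right) = \frac{\sqrt{6} \sqrt{\frac{1097}{122}}}{6} \left(-11\right) = \frac{\sqrt{6} \frac{\sqrt{133834}}{122}}{6} \left(-11\right) = \frac{\sqrt{200751}}{366} \left(-11\right) = - \frac{11 \sqrt{200751}}{366}$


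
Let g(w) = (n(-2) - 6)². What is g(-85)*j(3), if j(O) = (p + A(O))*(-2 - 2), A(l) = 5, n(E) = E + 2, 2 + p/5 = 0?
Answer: 720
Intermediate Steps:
p = -10 (p = -10 + 5*0 = -10 + 0 = -10)
n(E) = 2 + E
g(w) = 36 (g(w) = ((2 - 2) - 6)² = (0 - 6)² = (-6)² = 36)
j(O) = 20 (j(O) = (-10 + 5)*(-2 - 2) = -5*(-4) = 20)
g(-85)*j(3) = 36*20 = 720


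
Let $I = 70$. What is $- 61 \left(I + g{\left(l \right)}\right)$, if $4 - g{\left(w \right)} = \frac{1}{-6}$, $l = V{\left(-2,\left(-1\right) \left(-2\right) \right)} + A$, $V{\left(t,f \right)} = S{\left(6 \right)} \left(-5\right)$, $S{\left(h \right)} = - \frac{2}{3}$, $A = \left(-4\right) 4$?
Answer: $- \frac{27145}{6} \approx -4524.2$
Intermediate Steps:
$A = -16$
$S{\left(h \right)} = - \frac{2}{3}$ ($S{\left(h \right)} = \left(-2\right) \frac{1}{3} = - \frac{2}{3}$)
$V{\left(t,f \right)} = \frac{10}{3}$ ($V{\left(t,f \right)} = \left(- \frac{2}{3}\right) \left(-5\right) = \frac{10}{3}$)
$l = - \frac{38}{3}$ ($l = \frac{10}{3} - 16 = - \frac{38}{3} \approx -12.667$)
$g{\left(w \right)} = \frac{25}{6}$ ($g{\left(w \right)} = 4 - \frac{1}{-6} = 4 - - \frac{1}{6} = 4 + \frac{1}{6} = \frac{25}{6}$)
$- 61 \left(I + g{\left(l \right)}\right) = - 61 \left(70 + \frac{25}{6}\right) = \left(-61\right) \frac{445}{6} = - \frac{27145}{6}$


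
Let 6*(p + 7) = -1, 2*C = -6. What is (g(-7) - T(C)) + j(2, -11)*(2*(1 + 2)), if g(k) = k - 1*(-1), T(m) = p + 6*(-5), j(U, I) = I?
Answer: -209/6 ≈ -34.833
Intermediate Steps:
C = -3 (C = (½)*(-6) = -3)
p = -43/6 (p = -7 + (⅙)*(-1) = -7 - ⅙ = -43/6 ≈ -7.1667)
T(m) = -223/6 (T(m) = -43/6 + 6*(-5) = -43/6 - 30 = -223/6)
g(k) = 1 + k (g(k) = k + 1 = 1 + k)
(g(-7) - T(C)) + j(2, -11)*(2*(1 + 2)) = ((1 - 7) - 1*(-223/6)) - 22*(1 + 2) = (-6 + 223/6) - 22*3 = 187/6 - 11*6 = 187/6 - 66 = -209/6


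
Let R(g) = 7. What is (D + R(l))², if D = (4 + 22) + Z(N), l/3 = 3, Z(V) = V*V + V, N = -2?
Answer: 1225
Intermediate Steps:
Z(V) = V + V² (Z(V) = V² + V = V + V²)
l = 9 (l = 3*3 = 9)
D = 28 (D = (4 + 22) - 2*(1 - 2) = 26 - 2*(-1) = 26 + 2 = 28)
(D + R(l))² = (28 + 7)² = 35² = 1225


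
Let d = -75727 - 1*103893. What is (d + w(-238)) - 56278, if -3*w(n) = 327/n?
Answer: -56143615/238 ≈ -2.3590e+5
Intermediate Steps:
w(n) = -109/n
d = -179620 (d = -75727 - 103893 = -179620)
(d + w(-238)) - 56278 = (-179620 - 109/(-238)) - 56278 = (-179620 - 109*(-1/238)) - 56278 = (-179620 + 109/238) - 56278 = -42749451/238 - 56278 = -56143615/238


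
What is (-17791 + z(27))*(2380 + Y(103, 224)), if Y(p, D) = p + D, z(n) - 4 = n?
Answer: -48076320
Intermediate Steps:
z(n) = 4 + n
Y(p, D) = D + p
(-17791 + z(27))*(2380 + Y(103, 224)) = (-17791 + (4 + 27))*(2380 + (224 + 103)) = (-17791 + 31)*(2380 + 327) = -17760*2707 = -48076320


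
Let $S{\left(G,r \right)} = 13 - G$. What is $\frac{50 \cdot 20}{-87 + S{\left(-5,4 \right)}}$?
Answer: $- \frac{1000}{69} \approx -14.493$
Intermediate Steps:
$\frac{50 \cdot 20}{-87 + S{\left(-5,4 \right)}} = \frac{50 \cdot 20}{-87 + \left(13 - -5\right)} = \frac{1000}{-87 + \left(13 + 5\right)} = \frac{1000}{-87 + 18} = \frac{1000}{-69} = 1000 \left(- \frac{1}{69}\right) = - \frac{1000}{69}$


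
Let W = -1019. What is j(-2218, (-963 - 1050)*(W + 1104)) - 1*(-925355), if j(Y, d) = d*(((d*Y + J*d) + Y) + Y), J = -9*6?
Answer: -66516404621665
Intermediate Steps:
J = -54
j(Y, d) = d*(-54*d + 2*Y + Y*d) (j(Y, d) = d*(((d*Y - 54*d) + Y) + Y) = d*(((Y*d - 54*d) + Y) + Y) = d*(((-54*d + Y*d) + Y) + Y) = d*((Y - 54*d + Y*d) + Y) = d*(-54*d + 2*Y + Y*d))
j(-2218, (-963 - 1050)*(W + 1104)) - 1*(-925355) = ((-963 - 1050)*(-1019 + 1104))*(-54*(-963 - 1050)*(-1019 + 1104) + 2*(-2218) - 2218*(-963 - 1050)*(-1019 + 1104)) - 1*(-925355) = (-2013*85)*(-(-108702)*85 - 4436 - (-4464834)*85) + 925355 = -171105*(-54*(-171105) - 4436 - 2218*(-171105)) + 925355 = -171105*(9239670 - 4436 + 379510890) + 925355 = -171105*388746124 + 925355 = -66516405547020 + 925355 = -66516404621665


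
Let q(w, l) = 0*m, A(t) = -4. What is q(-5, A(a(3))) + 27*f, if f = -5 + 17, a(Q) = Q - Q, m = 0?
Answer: 324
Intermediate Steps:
a(Q) = 0
f = 12
q(w, l) = 0 (q(w, l) = 0*0 = 0)
q(-5, A(a(3))) + 27*f = 0 + 27*12 = 0 + 324 = 324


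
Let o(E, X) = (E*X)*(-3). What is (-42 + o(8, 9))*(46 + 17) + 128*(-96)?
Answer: -28542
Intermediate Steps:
o(E, X) = -3*E*X
(-42 + o(8, 9))*(46 + 17) + 128*(-96) = (-42 - 3*8*9)*(46 + 17) + 128*(-96) = (-42 - 216)*63 - 12288 = -258*63 - 12288 = -16254 - 12288 = -28542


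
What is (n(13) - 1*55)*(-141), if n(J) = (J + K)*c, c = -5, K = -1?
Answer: 16215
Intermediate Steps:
n(J) = 5 - 5*J (n(J) = (J - 1)*(-5) = (-1 + J)*(-5) = 5 - 5*J)
(n(13) - 1*55)*(-141) = ((5 - 5*13) - 1*55)*(-141) = ((5 - 65) - 55)*(-141) = (-60 - 55)*(-141) = -115*(-141) = 16215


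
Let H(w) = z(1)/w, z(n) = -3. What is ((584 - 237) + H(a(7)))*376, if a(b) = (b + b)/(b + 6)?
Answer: 905972/7 ≈ 1.2942e+5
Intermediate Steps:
a(b) = 2*b/(6 + b) (a(b) = (2*b)/(6 + b) = 2*b/(6 + b))
H(w) = -3/w
((584 - 237) + H(a(7)))*376 = ((584 - 237) - 3/(2*7/(6 + 7)))*376 = (347 - 3/(2*7/13))*376 = (347 - 3/(2*7*(1/13)))*376 = (347 - 3/14/13)*376 = (347 - 3*13/14)*376 = (347 - 39/14)*376 = (4819/14)*376 = 905972/7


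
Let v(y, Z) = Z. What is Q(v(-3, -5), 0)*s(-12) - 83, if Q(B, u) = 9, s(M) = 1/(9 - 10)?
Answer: -92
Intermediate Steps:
s(M) = -1 (s(M) = 1/(-1) = -1)
Q(v(-3, -5), 0)*s(-12) - 83 = 9*(-1) - 83 = -9 - 83 = -92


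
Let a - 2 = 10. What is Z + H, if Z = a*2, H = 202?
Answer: 226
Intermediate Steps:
a = 12 (a = 2 + 10 = 12)
Z = 24 (Z = 12*2 = 24)
Z + H = 24 + 202 = 226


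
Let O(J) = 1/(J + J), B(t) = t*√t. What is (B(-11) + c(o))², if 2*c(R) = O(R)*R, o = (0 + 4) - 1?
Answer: (1 - 44*I*√11)²/16 ≈ -1330.9 - 18.241*I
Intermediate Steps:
B(t) = t^(3/2)
O(J) = 1/(2*J)
o = 3 (o = 4 - 1 = 3)
c(R) = ¼ (c(R) = ((1/(2*R))*R)/2 = (½)*(½) = ¼)
(B(-11) + c(o))² = ((-11)^(3/2) + ¼)² = (-11*I*√11 + ¼)² = (¼ - 11*I*√11)²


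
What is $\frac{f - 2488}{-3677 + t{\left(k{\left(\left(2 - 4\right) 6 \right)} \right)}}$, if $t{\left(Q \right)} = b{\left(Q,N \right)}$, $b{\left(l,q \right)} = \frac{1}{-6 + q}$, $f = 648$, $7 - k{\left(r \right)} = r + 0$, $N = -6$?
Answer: $\frac{4416}{8825} \approx 0.5004$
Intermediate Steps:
$k{\left(r \right)} = 7 - r$ ($k{\left(r \right)} = 7 - \left(r + 0\right) = 7 - r$)
$t{\left(Q \right)} = - \frac{1}{12}$ ($t{\left(Q \right)} = \frac{1}{-6 - 6} = \frac{1}{-12} = - \frac{1}{12}$)
$\frac{f - 2488}{-3677 + t{\left(k{\left(\left(2 - 4\right) 6 \right)} \right)}} = \frac{648 - 2488}{-3677 - \frac{1}{12}} = - \frac{1840}{- \frac{44125}{12}} = \left(-1840\right) \left(- \frac{12}{44125}\right) = \frac{4416}{8825}$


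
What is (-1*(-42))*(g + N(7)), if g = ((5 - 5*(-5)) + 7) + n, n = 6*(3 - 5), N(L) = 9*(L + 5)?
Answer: 5586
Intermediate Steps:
N(L) = 45 + 9*L (N(L) = 9*(5 + L) = 45 + 9*L)
n = -12 (n = 6*(-2) = -12)
g = 25 (g = ((5 - 5*(-5)) + 7) - 12 = ((5 + 25) + 7) - 12 = (30 + 7) - 12 = 37 - 12 = 25)
(-1*(-42))*(g + N(7)) = (-1*(-42))*(25 + (45 + 9*7)) = 42*(25 + (45 + 63)) = 42*(25 + 108) = 42*133 = 5586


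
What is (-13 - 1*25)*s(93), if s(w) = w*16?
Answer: -56544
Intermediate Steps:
s(w) = 16*w
(-13 - 1*25)*s(93) = (-13 - 1*25)*(16*93) = (-13 - 25)*1488 = -38*1488 = -56544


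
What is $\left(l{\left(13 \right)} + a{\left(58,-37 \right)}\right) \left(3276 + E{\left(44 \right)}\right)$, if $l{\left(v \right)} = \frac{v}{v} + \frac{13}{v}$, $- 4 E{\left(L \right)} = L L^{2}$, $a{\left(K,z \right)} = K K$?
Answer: $-60655320$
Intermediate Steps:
$a{\left(K,z \right)} = K^{2}$
$E{\left(L \right)} = - \frac{L^{3}}{4}$ ($E{\left(L \right)} = - \frac{L L^{2}}{4} = - \frac{L^{3}}{4}$)
$l{\left(v \right)} = 1 + \frac{13}{v}$
$\left(l{\left(13 \right)} + a{\left(58,-37 \right)}\right) \left(3276 + E{\left(44 \right)}\right) = \left(\frac{13 + 13}{13} + 58^{2}\right) \left(3276 - \frac{44^{3}}{4}\right) = \left(\frac{1}{13} \cdot 26 + 3364\right) \left(3276 - 21296\right) = \left(2 + 3364\right) \left(3276 - 21296\right) = 3366 \left(-18020\right) = -60655320$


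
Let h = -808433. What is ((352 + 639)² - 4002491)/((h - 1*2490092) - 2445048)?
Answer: 3020410/5743573 ≈ 0.52588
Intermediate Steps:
((352 + 639)² - 4002491)/((h - 1*2490092) - 2445048) = ((352 + 639)² - 4002491)/((-808433 - 1*2490092) - 2445048) = (991² - 4002491)/((-808433 - 2490092) - 2445048) = (982081 - 4002491)/(-3298525 - 2445048) = -3020410/(-5743573) = -3020410*(-1/5743573) = 3020410/5743573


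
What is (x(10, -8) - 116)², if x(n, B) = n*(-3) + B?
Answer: 23716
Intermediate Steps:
x(n, B) = B - 3*n (x(n, B) = -3*n + B = B - 3*n)
(x(10, -8) - 116)² = ((-8 - 3*10) - 116)² = ((-8 - 30) - 116)² = (-38 - 116)² = (-154)² = 23716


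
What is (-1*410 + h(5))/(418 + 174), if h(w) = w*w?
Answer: -385/592 ≈ -0.65034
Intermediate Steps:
h(w) = w²
(-1*410 + h(5))/(418 + 174) = (-1*410 + 5²)/(418 + 174) = (-410 + 25)/592 = -385*1/592 = -385/592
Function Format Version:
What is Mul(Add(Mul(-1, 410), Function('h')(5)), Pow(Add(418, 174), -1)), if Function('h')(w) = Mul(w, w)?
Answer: Rational(-385, 592) ≈ -0.65034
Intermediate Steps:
Function('h')(w) = Pow(w, 2)
Mul(Add(Mul(-1, 410), Function('h')(5)), Pow(Add(418, 174), -1)) = Mul(Add(Mul(-1, 410), Pow(5, 2)), Pow(Add(418, 174), -1)) = Mul(Add(-410, 25), Pow(592, -1)) = Mul(-385, Rational(1, 592)) = Rational(-385, 592)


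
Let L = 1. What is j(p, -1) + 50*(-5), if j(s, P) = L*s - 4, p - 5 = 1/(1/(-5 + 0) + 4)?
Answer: -4726/19 ≈ -248.74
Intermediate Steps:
p = 100/19 (p = 5 + 1/(1/(-5 + 0) + 4) = 5 + 1/(1/(-5) + 4) = 5 + 1/(-1/5 + 4) = 5 + 1/(19/5) = 5 + 5/19 = 100/19 ≈ 5.2632)
j(s, P) = -4 + s (j(s, P) = 1*s - 4 = s - 4 = -4 + s)
j(p, -1) + 50*(-5) = (-4 + 100/19) + 50*(-5) = 24/19 - 250 = -4726/19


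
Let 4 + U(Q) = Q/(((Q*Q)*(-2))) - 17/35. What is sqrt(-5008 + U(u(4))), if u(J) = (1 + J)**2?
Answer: I*sqrt(24561278)/70 ≈ 70.799*I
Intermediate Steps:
U(Q) = -157/35 - 1/(2*Q) (U(Q) = -4 + (Q/(((Q*Q)*(-2))) - 17/35) = -4 + (Q/((Q**2*(-2))) - 17*1/35) = -4 + (Q/((-2*Q**2)) - 17/35) = -4 + (Q*(-1/(2*Q**2)) - 17/35) = -4 + (-1/(2*Q) - 17/35) = -4 + (-17/35 - 1/(2*Q)) = -157/35 - 1/(2*Q))
sqrt(-5008 + U(u(4))) = sqrt(-5008 + (-35 - 314*(1 + 4)**2)/(70*((1 + 4)**2))) = sqrt(-5008 + (-35 - 314*5**2)/(70*(5**2))) = sqrt(-5008 + (1/70)*(-35 - 314*25)/25) = sqrt(-5008 + (1/70)*(1/25)*(-35 - 7850)) = sqrt(-5008 + (1/70)*(1/25)*(-7885)) = sqrt(-5008 - 1577/350) = sqrt(-1754377/350) = I*sqrt(24561278)/70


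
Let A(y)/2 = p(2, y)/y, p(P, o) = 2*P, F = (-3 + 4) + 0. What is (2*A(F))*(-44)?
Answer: -704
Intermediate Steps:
F = 1 (F = 1 + 0 = 1)
A(y) = 8/y (A(y) = 2*((2*2)/y) = 2*(4/y) = 8/y)
(2*A(F))*(-44) = (2*(8/1))*(-44) = (2*(8*1))*(-44) = (2*8)*(-44) = 16*(-44) = -704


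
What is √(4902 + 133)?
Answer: √5035 ≈ 70.958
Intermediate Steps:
√(4902 + 133) = √5035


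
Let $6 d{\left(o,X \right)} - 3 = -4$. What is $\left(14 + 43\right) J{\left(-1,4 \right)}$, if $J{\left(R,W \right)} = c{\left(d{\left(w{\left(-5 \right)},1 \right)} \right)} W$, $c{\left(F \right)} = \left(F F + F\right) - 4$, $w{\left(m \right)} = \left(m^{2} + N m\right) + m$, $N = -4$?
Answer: $- \frac{2831}{3} \approx -943.67$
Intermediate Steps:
$w{\left(m \right)} = m^{2} - 3 m$ ($w{\left(m \right)} = \left(m^{2} - 4 m\right) + m = m^{2} - 3 m$)
$d{\left(o,X \right)} = - \frac{1}{6}$ ($d{\left(o,X \right)} = \frac{1}{2} + \frac{1}{6} \left(-4\right) = \frac{1}{2} - \frac{2}{3} = - \frac{1}{6}$)
$c{\left(F \right)} = -4 + F + F^{2}$ ($c{\left(F \right)} = \left(F^{2} + F\right) - 4 = \left(F + F^{2}\right) - 4 = -4 + F + F^{2}$)
$J{\left(R,W \right)} = - \frac{149 W}{36}$ ($J{\left(R,W \right)} = \left(-4 - \frac{1}{6} + \left(- \frac{1}{6}\right)^{2}\right) W = \left(-4 - \frac{1}{6} + \frac{1}{36}\right) W = - \frac{149 W}{36}$)
$\left(14 + 43\right) J{\left(-1,4 \right)} = \left(14 + 43\right) \left(\left(- \frac{149}{36}\right) 4\right) = 57 \left(- \frac{149}{9}\right) = - \frac{2831}{3}$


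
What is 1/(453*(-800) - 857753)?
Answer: -1/1220153 ≈ -8.1957e-7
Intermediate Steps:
1/(453*(-800) - 857753) = 1/(-362400 - 857753) = 1/(-1220153) = -1/1220153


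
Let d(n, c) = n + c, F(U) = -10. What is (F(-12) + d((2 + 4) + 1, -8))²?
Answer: 121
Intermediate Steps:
d(n, c) = c + n
(F(-12) + d((2 + 4) + 1, -8))² = (-10 + (-8 + ((2 + 4) + 1)))² = (-10 + (-8 + (6 + 1)))² = (-10 + (-8 + 7))² = (-10 - 1)² = (-11)² = 121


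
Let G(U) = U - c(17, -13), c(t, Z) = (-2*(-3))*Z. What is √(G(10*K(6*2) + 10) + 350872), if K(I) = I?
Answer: 2*√87770 ≈ 592.52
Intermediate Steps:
c(t, Z) = 6*Z
G(U) = 78 + U (G(U) = U - 6*(-13) = U - 1*(-78) = U + 78 = 78 + U)
√(G(10*K(6*2) + 10) + 350872) = √((78 + (10*(6*2) + 10)) + 350872) = √((78 + (10*12 + 10)) + 350872) = √((78 + (120 + 10)) + 350872) = √((78 + 130) + 350872) = √(208 + 350872) = √351080 = 2*√87770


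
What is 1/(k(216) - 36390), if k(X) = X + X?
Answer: -1/35958 ≈ -2.7810e-5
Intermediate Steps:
k(X) = 2*X
1/(k(216) - 36390) = 1/(2*216 - 36390) = 1/(432 - 36390) = 1/(-35958) = -1/35958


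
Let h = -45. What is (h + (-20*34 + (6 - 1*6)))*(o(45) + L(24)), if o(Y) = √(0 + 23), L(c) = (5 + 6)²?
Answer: -87725 - 725*√23 ≈ -91202.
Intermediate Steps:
L(c) = 121 (L(c) = 11² = 121)
o(Y) = √23
(h + (-20*34 + (6 - 1*6)))*(o(45) + L(24)) = (-45 + (-20*34 + (6 - 1*6)))*(√23 + 121) = (-45 + (-680 + (6 - 6)))*(121 + √23) = (-45 + (-680 + 0))*(121 + √23) = (-45 - 680)*(121 + √23) = -725*(121 + √23) = -87725 - 725*√23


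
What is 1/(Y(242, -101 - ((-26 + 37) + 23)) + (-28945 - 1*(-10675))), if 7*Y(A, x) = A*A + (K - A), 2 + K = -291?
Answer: -7/69861 ≈ -0.00010020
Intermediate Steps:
K = -293 (K = -2 - 291 = -293)
Y(A, x) = -293/7 - A/7 + A²/7 (Y(A, x) = (A*A + (-293 - A))/7 = (A² + (-293 - A))/7 = (-293 + A² - A)/7 = -293/7 - A/7 + A²/7)
1/(Y(242, -101 - ((-26 + 37) + 23)) + (-28945 - 1*(-10675))) = 1/((-293/7 - ⅐*242 + (⅐)*242²) + (-28945 - 1*(-10675))) = 1/((-293/7 - 242/7 + (⅐)*58564) + (-28945 + 10675)) = 1/((-293/7 - 242/7 + 58564/7) - 18270) = 1/(58029/7 - 18270) = 1/(-69861/7) = -7/69861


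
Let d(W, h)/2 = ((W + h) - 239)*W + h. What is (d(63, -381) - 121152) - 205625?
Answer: -397721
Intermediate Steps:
d(W, h) = 2*h + 2*W*(-239 + W + h) (d(W, h) = 2*(((W + h) - 239)*W + h) = 2*((-239 + W + h)*W + h) = 2*(W*(-239 + W + h) + h) = 2*(h + W*(-239 + W + h)) = 2*h + 2*W*(-239 + W + h))
(d(63, -381) - 121152) - 205625 = ((-478*63 + 2*(-381) + 2*63² + 2*63*(-381)) - 121152) - 205625 = ((-30114 - 762 + 2*3969 - 48006) - 121152) - 205625 = ((-30114 - 762 + 7938 - 48006) - 121152) - 205625 = (-70944 - 121152) - 205625 = -192096 - 205625 = -397721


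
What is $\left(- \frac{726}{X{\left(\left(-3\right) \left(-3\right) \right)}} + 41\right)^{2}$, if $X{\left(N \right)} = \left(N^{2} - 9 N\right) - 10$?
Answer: $\frac{322624}{25} \approx 12905.0$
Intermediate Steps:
$X{\left(N \right)} = -10 + N^{2} - 9 N$
$\left(- \frac{726}{X{\left(\left(-3\right) \left(-3\right) \right)}} + 41\right)^{2} = \left(- \frac{726}{-10 + \left(\left(-3\right) \left(-3\right)\right)^{2} - 9 \left(\left(-3\right) \left(-3\right)\right)} + 41\right)^{2} = \left(- \frac{726}{-10 + 9^{2} - 81} + 41\right)^{2} = \left(- \frac{726}{-10 + 81 - 81} + 41\right)^{2} = \left(- \frac{726}{-10} + 41\right)^{2} = \left(\left(-726\right) \left(- \frac{1}{10}\right) + 41\right)^{2} = \left(\frac{363}{5} + 41\right)^{2} = \left(\frac{568}{5}\right)^{2} = \frac{322624}{25}$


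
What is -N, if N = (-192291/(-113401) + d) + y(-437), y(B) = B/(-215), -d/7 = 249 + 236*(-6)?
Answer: -199261044137/24381215 ≈ -8172.7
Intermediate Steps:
d = 8169 (d = -7*(249 + 236*(-6)) = -7*(249 - 1416) = -7*(-1167) = 8169)
y(B) = -B/215 (y(B) = B*(-1/215) = -B/215)
N = 199261044137/24381215 (N = (-192291/(-113401) + 8169) - 1/215*(-437) = (-192291*(-1/113401) + 8169) + 437/215 = (192291/113401 + 8169) + 437/215 = 926565060/113401 + 437/215 = 199261044137/24381215 ≈ 8172.7)
-N = -1*199261044137/24381215 = -199261044137/24381215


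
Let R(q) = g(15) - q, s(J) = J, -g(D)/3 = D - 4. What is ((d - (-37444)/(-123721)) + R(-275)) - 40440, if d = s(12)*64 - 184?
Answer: -4901121138/123721 ≈ -39614.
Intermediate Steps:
g(D) = 12 - 3*D (g(D) = -3*(D - 4) = -3*(-4 + D) = 12 - 3*D)
R(q) = -33 - q (R(q) = (12 - 3*15) - q = (12 - 45) - q = -33 - q)
d = 584 (d = 12*64 - 184 = 768 - 184 = 584)
((d - (-37444)/(-123721)) + R(-275)) - 40440 = ((584 - (-37444)/(-123721)) + (-33 - 1*(-275))) - 40440 = ((584 - (-37444)*(-1)/123721) + (-33 + 275)) - 40440 = ((584 - 1*37444/123721) + 242) - 40440 = ((584 - 37444/123721) + 242) - 40440 = (72215620/123721 + 242) - 40440 = 102156102/123721 - 40440 = -4901121138/123721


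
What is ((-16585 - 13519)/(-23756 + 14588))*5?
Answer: 18815/1146 ≈ 16.418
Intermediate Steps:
((-16585 - 13519)/(-23756 + 14588))*5 = -30104/(-9168)*5 = -30104*(-1/9168)*5 = (3763/1146)*5 = 18815/1146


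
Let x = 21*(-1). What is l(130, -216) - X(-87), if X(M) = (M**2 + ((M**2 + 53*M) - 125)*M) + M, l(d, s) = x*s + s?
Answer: 243309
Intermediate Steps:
x = -21
l(d, s) = -20*s (l(d, s) = -21*s + s = -20*s)
X(M) = M + M**2 + M*(-125 + M**2 + 53*M) (X(M) = (M**2 + (-125 + M**2 + 53*M)*M) + M = (M**2 + M*(-125 + M**2 + 53*M)) + M = M + M**2 + M*(-125 + M**2 + 53*M))
l(130, -216) - X(-87) = -20*(-216) - (-87)*(-124 + (-87)**2 + 54*(-87)) = 4320 - (-87)*(-124 + 7569 - 4698) = 4320 - (-87)*2747 = 4320 - 1*(-238989) = 4320 + 238989 = 243309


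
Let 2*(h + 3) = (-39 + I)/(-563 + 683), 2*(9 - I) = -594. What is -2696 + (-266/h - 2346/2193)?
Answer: -16597034/6493 ≈ -2556.1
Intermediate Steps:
I = 306 (I = 9 - 1/2*(-594) = 9 + 297 = 306)
h = -151/80 (h = -3 + ((-39 + 306)/(-563 + 683))/2 = -3 + (267/120)/2 = -3 + (267*(1/120))/2 = -3 + (1/2)*(89/40) = -3 + 89/80 = -151/80 ≈ -1.8875)
-2696 + (-266/h - 2346/2193) = -2696 + (-266/(-151/80) - 2346/2193) = -2696 + (-266*(-80/151) - 2346*1/2193) = -2696 + (21280/151 - 46/43) = -2696 + 908094/6493 = -16597034/6493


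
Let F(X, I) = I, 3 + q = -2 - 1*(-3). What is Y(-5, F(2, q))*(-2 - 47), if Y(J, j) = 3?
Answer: -147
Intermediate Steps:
q = -2 (q = -3 + (-2 - 1*(-3)) = -3 + (-2 + 3) = -3 + 1 = -2)
Y(-5, F(2, q))*(-2 - 47) = 3*(-2 - 47) = 3*(-49) = -147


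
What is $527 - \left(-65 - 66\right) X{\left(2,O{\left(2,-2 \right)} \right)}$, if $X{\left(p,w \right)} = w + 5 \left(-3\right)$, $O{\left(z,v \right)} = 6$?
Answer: $-652$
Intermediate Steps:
$X{\left(p,w \right)} = -15 + w$ ($X{\left(p,w \right)} = w - 15 = -15 + w$)
$527 - \left(-65 - 66\right) X{\left(2,O{\left(2,-2 \right)} \right)} = 527 - \left(-65 - 66\right) \left(-15 + 6\right) = 527 - \left(-131\right) \left(-9\right) = 527 - 1179 = -652$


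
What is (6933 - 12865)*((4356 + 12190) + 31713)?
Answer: -286272388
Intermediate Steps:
(6933 - 12865)*((4356 + 12190) + 31713) = -5932*(16546 + 31713) = -5932*48259 = -286272388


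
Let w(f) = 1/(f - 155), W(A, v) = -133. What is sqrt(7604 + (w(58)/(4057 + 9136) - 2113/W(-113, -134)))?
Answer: 2*sqrt(55185175415038930954)/170202893 ≈ 87.292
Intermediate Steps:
w(f) = 1/(-155 + f)
sqrt(7604 + (w(58)/(4057 + 9136) - 2113/W(-113, -134))) = sqrt(7604 + (1/((-155 + 58)*(4057 + 9136)) - 2113/(-133))) = sqrt(7604 + (1/(-97*13193) - 2113*(-1/133))) = sqrt(7604 + (-1/97*1/13193 + 2113/133)) = sqrt(7604 + (-1/1279721 + 2113/133)) = sqrt(7604 + 2704050340/170202893) = sqrt(1296926848712/170202893) = 2*sqrt(55185175415038930954)/170202893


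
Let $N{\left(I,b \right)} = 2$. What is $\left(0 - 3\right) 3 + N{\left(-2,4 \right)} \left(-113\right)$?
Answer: $-235$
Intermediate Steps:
$\left(0 - 3\right) 3 + N{\left(-2,4 \right)} \left(-113\right) = \left(0 - 3\right) 3 + 2 \left(-113\right) = \left(-3\right) 3 - 226 = -9 - 226 = -235$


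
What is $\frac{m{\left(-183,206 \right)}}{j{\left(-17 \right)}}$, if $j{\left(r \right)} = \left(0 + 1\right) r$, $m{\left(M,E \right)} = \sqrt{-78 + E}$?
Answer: $- \frac{8 \sqrt{2}}{17} \approx -0.66551$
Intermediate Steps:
$j{\left(r \right)} = r$ ($j{\left(r \right)} = 1 r = r$)
$\frac{m{\left(-183,206 \right)}}{j{\left(-17 \right)}} = \frac{\sqrt{-78 + 206}}{-17} = \sqrt{128} \left(- \frac{1}{17}\right) = 8 \sqrt{2} \left(- \frac{1}{17}\right) = - \frac{8 \sqrt{2}}{17}$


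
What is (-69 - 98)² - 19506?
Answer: 8383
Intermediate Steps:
(-69 - 98)² - 19506 = (-167)² - 19506 = 27889 - 19506 = 8383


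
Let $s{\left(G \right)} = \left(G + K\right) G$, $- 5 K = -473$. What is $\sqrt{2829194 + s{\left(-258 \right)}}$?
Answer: $\frac{2 \sqrt{17945945}}{5} \approx 1694.5$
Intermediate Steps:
$K = \frac{473}{5}$ ($K = \left(- \frac{1}{5}\right) \left(-473\right) = \frac{473}{5} \approx 94.6$)
$s{\left(G \right)} = G \left(\frac{473}{5} + G\right)$ ($s{\left(G \right)} = \left(G + \frac{473}{5}\right) G = \left(\frac{473}{5} + G\right) G = G \left(\frac{473}{5} + G\right)$)
$\sqrt{2829194 + s{\left(-258 \right)}} = \sqrt{2829194 + \frac{1}{5} \left(-258\right) \left(473 + 5 \left(-258\right)\right)} = \sqrt{2829194 + \frac{1}{5} \left(-258\right) \left(473 - 1290\right)} = \sqrt{2829194 + \frac{1}{5} \left(-258\right) \left(-817\right)} = \sqrt{2829194 + \frac{210786}{5}} = \sqrt{\frac{14356756}{5}} = \frac{2 \sqrt{17945945}}{5}$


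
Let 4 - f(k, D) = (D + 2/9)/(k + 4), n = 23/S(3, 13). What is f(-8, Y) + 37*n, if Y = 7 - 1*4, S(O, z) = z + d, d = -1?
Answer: 1363/18 ≈ 75.722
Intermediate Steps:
S(O, z) = -1 + z (S(O, z) = z - 1 = -1 + z)
n = 23/12 (n = 23/(-1 + 13) = 23/12 ≈ 1.9167)
Y = 3 (Y = 7 - 4 = 3)
f(k, D) = 4 - (2/9 + D)/(4 + k) (f(k, D) = 4 - (D + 2/9)/(k + 4) = 4 - (D + 2*(⅑))/(4 + k) = 4 - (D + 2/9)/(4 + k) = 4 - (2/9 + D)/(4 + k))
f(-8, Y) + 37*n = (142/9 - 1*3 + 4*(-8))/(4 - 8) + 37*(23/12) = (142/9 - 3 - 32)/(-4) + 851/12 = -¼*(-173/9) + 851/12 = 173/36 + 851/12 = 1363/18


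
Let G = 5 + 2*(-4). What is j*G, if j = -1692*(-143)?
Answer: -725868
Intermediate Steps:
j = 241956
G = -3 (G = 5 - 8 = -3)
j*G = 241956*(-3) = -725868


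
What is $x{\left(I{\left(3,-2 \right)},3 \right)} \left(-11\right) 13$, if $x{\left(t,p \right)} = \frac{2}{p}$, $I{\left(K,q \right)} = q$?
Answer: $- \frac{286}{3} \approx -95.333$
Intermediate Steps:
$x{\left(I{\left(3,-2 \right)},3 \right)} \left(-11\right) 13 = \frac{2}{3} \left(-11\right) 13 = \left(- \frac{22}{3}\right) 13 = - \frac{286}{3}$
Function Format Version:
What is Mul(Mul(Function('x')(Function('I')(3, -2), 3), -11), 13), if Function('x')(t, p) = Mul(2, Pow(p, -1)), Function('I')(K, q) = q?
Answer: Rational(-286, 3) ≈ -95.333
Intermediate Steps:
Mul(Mul(Function('x')(Function('I')(3, -2), 3), -11), 13) = Mul(Mul(Mul(2, Pow(3, -1)), -11), 13) = Mul(Mul(Mul(2, Rational(1, 3)), -11), 13) = Mul(Mul(Rational(2, 3), -11), 13) = Mul(Rational(-22, 3), 13) = Rational(-286, 3)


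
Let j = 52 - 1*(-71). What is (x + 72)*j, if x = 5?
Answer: 9471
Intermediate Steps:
j = 123 (j = 52 + 71 = 123)
(x + 72)*j = (5 + 72)*123 = 77*123 = 9471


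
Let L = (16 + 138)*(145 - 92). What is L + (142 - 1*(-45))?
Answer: 8349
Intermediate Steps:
L = 8162 (L = 154*53 = 8162)
L + (142 - 1*(-45)) = 8162 + (142 - 1*(-45)) = 8162 + (142 + 45) = 8162 + 187 = 8349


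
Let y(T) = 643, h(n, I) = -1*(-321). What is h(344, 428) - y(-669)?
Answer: -322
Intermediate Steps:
h(n, I) = 321
h(344, 428) - y(-669) = 321 - 1*643 = 321 - 643 = -322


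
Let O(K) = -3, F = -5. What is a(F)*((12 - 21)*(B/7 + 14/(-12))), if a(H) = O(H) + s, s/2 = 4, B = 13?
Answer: -435/14 ≈ -31.071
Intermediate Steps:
s = 8 (s = 2*4 = 8)
a(H) = 5 (a(H) = -3 + 8 = 5)
a(F)*((12 - 21)*(B/7 + 14/(-12))) = 5*((12 - 21)*(13/7 + 14/(-12))) = 5*(-9*(13*(⅐) + 14*(-1/12))) = 5*(-9*(13/7 - 7/6)) = 5*(-9*29/42) = 5*(-87/14) = -435/14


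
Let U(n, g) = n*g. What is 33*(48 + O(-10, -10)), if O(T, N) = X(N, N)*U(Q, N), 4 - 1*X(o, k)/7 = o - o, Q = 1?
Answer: -7656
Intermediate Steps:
U(n, g) = g*n
X(o, k) = 28 (X(o, k) = 28 - 7*(o - o) = 28 - 7*0 = 28 + 0 = 28)
O(T, N) = 28*N (O(T, N) = 28*(N*1) = 28*N)
33*(48 + O(-10, -10)) = 33*(48 + 28*(-10)) = 33*(48 - 280) = 33*(-232) = -7656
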